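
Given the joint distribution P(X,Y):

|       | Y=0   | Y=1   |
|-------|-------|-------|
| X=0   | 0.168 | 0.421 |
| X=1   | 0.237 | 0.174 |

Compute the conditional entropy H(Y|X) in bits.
0.9120 bits

H(Y|X) = H(X,Y) - H(X)

H(X,Y) = -Σ_{x,y} P(x,y) log₂ P(x,y). Per-cell terms -P(x,y)·log₂P(x,y):
  X=0: 0.43234, 0.52545
  X=1: 0.49226, 0.43897
Sum of the 4 terms: H(X,Y) = 1.8890 bits

Marginal of X (row sums):
  P(X=0) = 0.168 + 0.421 = 0.589
  P(X=1) = 0.237 + 0.174 = 0.411
H(X) = -[0.589·log₂(0.589) + 0.411·log₂(0.411)]
  = 0.44980 + 0.52723 = 0.9770 bits

H(Y|X) = H(X,Y) - H(X) = 1.8890 - 0.9770 = 0.9120 bits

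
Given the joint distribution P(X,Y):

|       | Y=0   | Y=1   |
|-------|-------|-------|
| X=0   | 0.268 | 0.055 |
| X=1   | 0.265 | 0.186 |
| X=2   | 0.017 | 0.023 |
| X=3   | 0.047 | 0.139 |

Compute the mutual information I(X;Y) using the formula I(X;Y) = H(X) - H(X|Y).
0.1280 bits

I(X;Y) = H(X) - H(X|Y)

Marginal of X (row sums):
  P(X=0) = 0.268 + 0.055 = 0.323
  P(X=1) = 0.265 + 0.186 = 0.451
  P(X=2) = 0.017 + 0.023 = 0.040
  P(X=3) = 0.047 + 0.139 = 0.186
H(X) = -[0.323·log₂(0.323) + 0.451·log₂(0.451) + 0.040·log₂(0.040) + 0.186·log₂(0.186)]
  = 0.52662 + 0.51811 + 0.18575 + 0.45135 = 1.6818 bits

Marginal of Y (column sums):
  P(Y=0) = 0.268 + 0.265 + 0.017 + 0.047 = 0.597
  P(Y=1) = 0.055 + 0.186 + 0.023 + 0.139 = 0.403
H(X|Y) = Σ_y P(y)·H(X|Y=y):
  Y=0: P(Y=0) = 0.597, P(X|Y=0) = (268/597, 265/597, 17/597, 47/597) → H(X|Y=0) = 1.47372
  Y=1: P(Y=1) = 0.403, P(X|Y=1) = (55/403, 6/13, 23/403, 139/403) → H(X|Y=1) = 1.67242
H(X|Y) = 0.597·1.47372 + 0.403·1.67242 = 1.5538 bits

I(X;Y) = H(X) - H(X|Y) = 1.6818 - 1.5538 = 0.1280 bits

Cross-check via I(X;Y) = H(X) + H(Y) - H(X,Y): computing H(Y) from the column sums and H(X,Y) from the 8 cells in the same way gives H(Y) = 0.9727 bits and H(X,Y) = 2.5265 bits, so
I(X;Y) = 1.6818 + 0.9727 - 2.5265 = 0.1280 bits ✓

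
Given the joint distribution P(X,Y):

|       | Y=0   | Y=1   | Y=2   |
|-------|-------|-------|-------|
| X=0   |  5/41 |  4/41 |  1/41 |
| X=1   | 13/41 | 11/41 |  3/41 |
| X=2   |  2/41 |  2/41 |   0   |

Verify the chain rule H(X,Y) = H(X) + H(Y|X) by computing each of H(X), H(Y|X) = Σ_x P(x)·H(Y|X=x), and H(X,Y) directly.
H(X) = 1.2209 bits, H(Y|X) = 1.3433 bits, H(X,Y) = 2.5643 bits

Marginal of X (row sums):
  P(X=0) = 5/41 + 4/41 + 1/41 = 10/41
  P(X=1) = 13/41 + 11/41 + 3/41 = 27/41
  P(X=2) = 2/41 + 2/41 + 0 = 4/41
H(X) = -[(10/41)·log₂(10/41) + (27/41)·log₂(27/41) + (4/41)·log₂(4/41)]
  = 0.49649 + 0.39688 + 0.32757 = 1.2209 bits

H(Y|X) = Σ_x P(x)·H(Y|X=x):
  X=0: P(X=0) = 10/41, P(Y|X=0) = (1/2, 2/5, 1/10) → H(Y|X=0) = 1.36096
  X=1: P(X=1) = 27/41, P(Y|X=1) = (13/27, 11/27, 1/9) → H(Y|X=1) = 1.38769
  X=2: P(X=2) = 4/41, P(Y|X=2) = (1/2, 1/2, 0) → H(Y|X=2) = 1.00000
H(Y|X) = (10/41)·1.36096 + (27/41)·1.38769 + (4/41)·1.00000 = 1.3433 bits

H(X,Y) = -Σ_{x,y} P(x,y) log₂ P(x,y). Per-cell terms -P(x,y)·log₂P(x,y):
  X=0: 0.37020, 0.32757, 0.13067
  X=1: 0.52543, 0.50925, 0.27604
  X=2: 0.21256, 0.21256, 0.00000
  (cells with P = 0 contribute 0)
Sum of the 9 terms: H(X,Y) = 2.5643 bits

Chain rule check:
  H(X) + H(Y|X) = 1.2209 + 1.3433 = 2.5642 bits
  H(X,Y) = 2.5643 bits
✓ Chain rule verified (Δ = 0.0001 is 4-dp rounding noise: each of the three values was rounded independently).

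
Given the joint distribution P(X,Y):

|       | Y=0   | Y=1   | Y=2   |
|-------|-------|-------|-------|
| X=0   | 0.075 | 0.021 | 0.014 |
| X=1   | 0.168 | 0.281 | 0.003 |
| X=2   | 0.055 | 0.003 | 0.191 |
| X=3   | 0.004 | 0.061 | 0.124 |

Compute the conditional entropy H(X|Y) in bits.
1.2380 bits

H(X|Y) = H(X,Y) - H(Y)

H(X,Y) = -Σ_{x,y} P(x,y) log₂ P(x,y). Per-cell terms -P(x,y)·log₂P(x,y):
  X=0: 0.28027, 0.11704, 0.08622
  X=1: 0.43234, 0.51461, 0.02514
  X=2: 0.23014, 0.02514, 0.45618
  X=3: 0.03186, 0.24614, 0.37344
Sum of the 12 terms: H(X,Y) = 2.8185 bits

Marginal of Y (column sums):
  P(Y=0) = 0.075 + 0.168 + 0.055 + 0.004 = 0.302
  P(Y=1) = 0.021 + 0.281 + 0.003 + 0.061 = 0.366
  P(Y=2) = 0.014 + 0.003 + 0.191 + 0.124 = 0.332
H(Y) = -[0.302·log₂(0.302) + 0.366·log₂(0.366) + 0.332·log₂(0.332)]
  = 0.52167 + 0.53073 + 0.52813 = 1.5805 bits

H(X|Y) = H(X,Y) - H(Y) = 2.8185 - 1.5805 = 1.2380 bits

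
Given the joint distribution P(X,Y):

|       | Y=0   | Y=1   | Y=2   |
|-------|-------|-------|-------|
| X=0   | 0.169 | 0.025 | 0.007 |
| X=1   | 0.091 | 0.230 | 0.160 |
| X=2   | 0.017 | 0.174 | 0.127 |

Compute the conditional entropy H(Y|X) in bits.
1.2602 bits

H(Y|X) = H(X,Y) - H(X)

H(X,Y) = -Σ_{x,y} P(x,y) log₂ P(x,y). Per-cell terms -P(x,y)·log₂P(x,y):
  X=0: 0.4335, 0.1330, 0.0501
  X=1: 0.3147, 0.4877, 0.4230
  X=2: 0.0999, 0.4390, 0.3781
Sum of the 9 terms: H(X,Y) = 2.7590 bits

Marginal of X (row sums):
  P(X=0) = 0.169 + 0.025 + 0.007 = 0.201
  P(X=1) = 0.091 + 0.230 + 0.160 = 0.481
  P(X=2) = 0.017 + 0.174 + 0.127 = 0.318
H(X) = -[0.201·log₂(0.201) + 0.481·log₂(0.481) + 0.318·log₂(0.318)]
  = 0.4653 + 0.5079 + 0.5256 = 1.4988 bits

H(Y|X) = H(X,Y) - H(X) = 2.7590 - 1.4988 = 1.2602 bits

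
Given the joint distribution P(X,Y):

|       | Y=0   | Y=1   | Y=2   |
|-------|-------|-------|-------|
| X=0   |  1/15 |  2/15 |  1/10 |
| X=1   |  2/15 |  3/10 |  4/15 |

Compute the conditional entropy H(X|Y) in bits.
0.8795 bits

H(X|Y) = H(X,Y) - H(Y)

H(X,Y) = -Σ_{x,y} P(x,y) log₂ P(x,y). Per-cell terms -P(x,y)·log₂P(x,y):
  X=0: 0.26046, 0.38759, 0.33219
  X=1: 0.38759, 0.52109, 0.50850
Sum of the 6 terms: H(X,Y) = 2.3974 bits

Marginal of Y (column sums):
  P(Y=0) = 1/15 + 2/15 = 1/5
  P(Y=1) = 2/15 + 3/10 = 13/30
  P(Y=2) = 1/10 + 4/15 = 11/30
H(Y) = -[(1/5)·log₂(1/5) + (13/30)·log₂(13/30) + (11/30)·log₂(11/30)]
  = 0.46439 + 0.52280 + 0.53073 = 1.5179 bits

H(X|Y) = H(X,Y) - H(Y) = 2.3974 - 1.5179 = 0.8795 bits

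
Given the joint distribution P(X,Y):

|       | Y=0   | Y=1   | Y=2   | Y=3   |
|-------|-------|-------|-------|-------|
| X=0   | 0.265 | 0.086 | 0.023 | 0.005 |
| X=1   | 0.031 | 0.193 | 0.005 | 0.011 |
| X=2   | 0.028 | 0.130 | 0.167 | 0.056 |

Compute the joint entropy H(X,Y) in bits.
2.8899 bits

H(X,Y) = -Σ_{x,y} P(x,y) log₂ P(x,y). Per-cell terms -P(x,y)·log₂P(x,y):
  X=0: 0.5077, 0.3044, 0.1252, 0.0382
  X=1: 0.1554, 0.4581, 0.0382, 0.0716
  X=2: 0.1444, 0.3826, 0.4312, 0.2329
Sum of the 12 terms: H(X,Y) = 2.8899 bits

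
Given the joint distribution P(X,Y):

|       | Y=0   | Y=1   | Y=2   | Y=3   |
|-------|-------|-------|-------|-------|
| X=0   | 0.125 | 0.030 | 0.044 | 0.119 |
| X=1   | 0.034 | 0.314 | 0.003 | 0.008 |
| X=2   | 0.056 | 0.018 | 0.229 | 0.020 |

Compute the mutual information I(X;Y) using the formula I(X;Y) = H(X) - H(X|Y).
0.7105 bits

I(X;Y) = H(X) - H(X|Y)

Marginal of X (row sums):
  P(X=0) = 0.125 + 0.030 + 0.044 + 0.119 = 0.318
  P(X=1) = 0.034 + 0.314 + 0.003 + 0.008 = 0.359
  P(X=2) = 0.056 + 0.018 + 0.229 + 0.020 = 0.323
H(X) = -[0.318·log₂(0.318) + 0.359·log₂(0.359) + 0.323·log₂(0.323)]
  = 0.52562 + 0.53058 + 0.52662 = 1.58282 bits

Marginal of Y (column sums):
  P(Y=0) = 0.125 + 0.034 + 0.056 = 0.215
  P(Y=1) = 0.030 + 0.314 + 0.018 = 0.362
  P(Y=2) = 0.044 + 0.003 + 0.229 = 0.276
  P(Y=3) = 0.119 + 0.008 + 0.020 = 0.147
H(X|Y) = Σ_y P(y)·H(X|Y=y):
  Y=0: P(Y=0) = 0.215, P(X|Y=0) = (25/43, 34/215, 56/215) → H(X|Y=0) = 1.38118
  Y=1: P(Y=1) = 0.362, P(X|Y=1) = (15/181, 157/181, 9/181) → H(X|Y=1) = 0.69107
  Y=2: P(Y=2) = 0.276, P(X|Y=2) = (11/69, 1/92, 229/276) → H(X|Y=2) = 0.71669
  Y=3: P(Y=3) = 0.147, P(X|Y=3) = (17/21, 8/147, 20/147) → H(X|Y=3) = 0.86687
H(X|Y) = 0.215·1.38118 + 0.362·0.69107 + 0.276·0.71669 + 0.147·0.86687 = 0.87236 bits

I(X;Y) = H(X) - H(X|Y) = 1.58282 - 0.87236 = 0.7105 bits

Cross-check via I(X;Y) = H(X) + H(Y) - H(X,Y): computing H(Y) from the column sums and H(X,Y) from the 12 cells in the same way gives H(Y) = 1.92667 bits and H(X,Y) = 2.79903 bits, so
I(X;Y) = 1.58282 + 1.92667 - 2.79903 = 0.7105 bits ✓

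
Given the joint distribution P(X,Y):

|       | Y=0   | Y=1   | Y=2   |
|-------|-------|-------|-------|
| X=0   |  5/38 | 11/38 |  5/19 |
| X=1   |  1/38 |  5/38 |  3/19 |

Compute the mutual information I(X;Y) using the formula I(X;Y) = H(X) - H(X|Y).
0.0180 bits

I(X;Y) = H(X) - H(X|Y)

Marginal of X (row sums):
  P(X=0) = 5/38 + 11/38 + 5/19 = 13/19
  P(X=1) = 1/38 + 5/38 + 3/19 = 6/19
H(X) = -[(13/19)·log₂(13/19) + (6/19)·log₂(6/19)]
  = 0.374597 + 0.525147 = 0.899744 bits

Marginal of Y (column sums):
  P(Y=0) = 5/38 + 1/38 = 3/19
  P(Y=1) = 11/38 + 5/38 = 8/19
  P(Y=2) = 5/19 + 3/19 = 8/19
H(X|Y) = Σ_y P(y)·H(X|Y=y):
  Y=0: P(Y=0) = 3/19, P(X|Y=0) = (5/6, 1/6) → H(X|Y=0) = 0.650022
  Y=1: P(Y=1) = 8/19, P(X|Y=1) = (11/16, 5/16) → H(X|Y=1) = 0.896038
  Y=2: P(Y=2) = 8/19, P(X|Y=2) = (5/8, 3/8) → H(X|Y=2) = 0.954434
H(X|Y) = (3/19)·0.650022 + (8/19)·0.896038 + (8/19)·0.954434 = 0.881781 bits

I(X;Y) = H(X) - H(X|Y) = 0.899744 - 0.881781 = 0.0180 bits

Cross-check via I(X;Y) = H(X) + H(Y) - H(X,Y): computing H(Y) from the column sums and H(X,Y) from the 6 cells in the same way gives H(Y) = 1.471354 bits and H(X,Y) = 2.353136 bits, so
I(X;Y) = 0.899744 + 1.471354 - 2.353136 = 0.0180 bits ✓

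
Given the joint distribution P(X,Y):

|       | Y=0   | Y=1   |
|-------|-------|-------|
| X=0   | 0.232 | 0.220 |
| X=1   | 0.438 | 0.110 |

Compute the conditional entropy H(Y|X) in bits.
0.8482 bits

H(Y|X) = H(X,Y) - H(X)

H(X,Y) = -Σ_{x,y} P(x,y) log₂ P(x,y). Per-cell terms -P(x,y)·log₂P(x,y):
  X=0: 0.48901, 0.48057
  X=1: 0.52166, 0.35029
Sum of the 4 terms: H(X,Y) = 1.8415 bits

Marginal of X (row sums):
  P(X=0) = 0.232 + 0.220 = 0.452
  P(X=1) = 0.438 + 0.110 = 0.548
H(X) = -[0.452·log₂(0.452) + 0.548·log₂(0.548)]
  = 0.51781 + 0.47553 = 0.9933 bits

H(Y|X) = H(X,Y) - H(X) = 1.8415 - 0.9933 = 0.8482 bits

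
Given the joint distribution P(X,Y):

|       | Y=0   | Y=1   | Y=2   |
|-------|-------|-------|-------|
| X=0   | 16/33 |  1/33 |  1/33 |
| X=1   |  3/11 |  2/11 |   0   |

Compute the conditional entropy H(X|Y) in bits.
0.8397 bits

H(X|Y) = H(X,Y) - H(Y)

H(X,Y) = -Σ_{x,y} P(x,y) log₂ P(x,y). Per-cell terms -P(x,y)·log₂P(x,y):
  X=0: 0.50637, 0.15286, 0.15286
  X=1: 0.51122, 0.44717, 0.00000
  (cells with P = 0 contribute 0)
Sum of the 6 terms: H(X,Y) = 1.7705 bits

Marginal of Y (column sums):
  P(Y=0) = 16/33 + 3/11 = 25/33
  P(Y=1) = 1/33 + 2/11 = 7/33
  P(Y=2) = 1/33 + 0 = 1/33
H(Y) = -[(25/33)·log₂(25/33) + (7/33)·log₂(7/33) + (1/33)·log₂(1/33)]
  = 0.30344 + 0.47452 + 0.15286 = 0.9308 bits

H(X|Y) = H(X,Y) - H(Y) = 1.7705 - 0.9308 = 0.8397 bits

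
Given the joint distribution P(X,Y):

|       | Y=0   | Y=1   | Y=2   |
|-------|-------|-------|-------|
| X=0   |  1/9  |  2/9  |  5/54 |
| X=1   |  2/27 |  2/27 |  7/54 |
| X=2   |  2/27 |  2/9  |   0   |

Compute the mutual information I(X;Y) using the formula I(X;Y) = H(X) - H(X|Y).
0.1852 bits

I(X;Y) = H(X) - H(X|Y)

Marginal of X (row sums):
  P(X=0) = 1/9 + 2/9 + 5/54 = 23/54
  P(X=1) = 2/27 + 2/27 + 7/54 = 5/18
  P(X=2) = 2/27 + 2/9 + 0 = 8/27
H(X) = -[(23/54)·log₂(23/54) + (5/18)·log₂(5/18) + (8/27)·log₂(8/27)]
  = 0.5245 + 0.5133 + 0.5200 = 1.5578 bits

Marginal of Y (column sums):
  P(Y=0) = 1/9 + 2/27 + 2/27 = 7/27
  P(Y=1) = 2/9 + 2/27 + 2/9 = 14/27
  P(Y=2) = 5/54 + 7/54 + 0 = 2/9
H(X|Y) = Σ_y P(y)·H(X|Y=y):
  Y=0: P(Y=0) = 7/27, P(X|Y=0) = (3/7, 2/7, 2/7) → H(X|Y=0) = 1.5567
  Y=1: P(Y=1) = 14/27, P(X|Y=1) = (3/7, 1/7, 3/7) → H(X|Y=1) = 1.4488
  Y=2: P(Y=2) = 2/9, P(X|Y=2) = (5/12, 7/12, 0) → H(X|Y=2) = 0.9799
H(X|Y) = (7/27)·1.5567 + (14/27)·1.4488 + (2/9)·0.9799 = 1.3726 bits

I(X;Y) = H(X) - H(X|Y) = 1.5578 - 1.3726 = 0.1852 bits

Cross-check via I(X;Y) = H(X) + H(Y) - H(X,Y): computing H(Y) from the column sums and H(X,Y) from the 9 cells in the same way gives H(Y) = 1.4784 bits and H(X,Y) = 2.8510 bits, so
I(X;Y) = 1.5578 + 1.4784 - 2.8510 = 0.1852 bits ✓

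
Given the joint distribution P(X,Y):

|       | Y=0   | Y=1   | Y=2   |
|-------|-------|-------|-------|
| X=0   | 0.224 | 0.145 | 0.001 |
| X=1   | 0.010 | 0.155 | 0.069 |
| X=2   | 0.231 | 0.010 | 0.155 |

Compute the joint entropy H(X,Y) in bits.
2.6186 bits

H(X,Y) = -Σ_{x,y} P(x,y) log₂ P(x,y). Per-cell terms -P(x,y)·log₂P(x,y):
  X=0: 0.4835, 0.4040, 0.0100
  X=1: 0.0664, 0.4169, 0.2662
  X=2: 0.4883, 0.0664, 0.4169
Sum of the 9 terms: H(X,Y) = 2.6186 bits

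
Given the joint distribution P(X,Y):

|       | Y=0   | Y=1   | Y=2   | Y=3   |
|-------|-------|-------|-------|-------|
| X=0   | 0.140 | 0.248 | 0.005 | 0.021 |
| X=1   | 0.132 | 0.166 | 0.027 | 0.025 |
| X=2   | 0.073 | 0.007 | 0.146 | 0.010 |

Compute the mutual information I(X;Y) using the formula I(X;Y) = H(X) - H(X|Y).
0.3415 bits

I(X;Y) = H(X) - H(X|Y)

Marginal of X (row sums):
  P(X=0) = 0.140 + 0.248 + 0.005 + 0.021 = 0.414
  P(X=1) = 0.132 + 0.166 + 0.027 + 0.025 = 0.350
  P(X=2) = 0.073 + 0.007 + 0.146 + 0.010 = 0.236
H(X) = -[0.414·log₂(0.414) + 0.350·log₂(0.350) + 0.236·log₂(0.236)]
  = 0.52673 + 0.53010 + 0.49162 = 1.54845 bits

Marginal of Y (column sums):
  P(Y=0) = 0.140 + 0.132 + 0.073 = 0.345
  P(Y=1) = 0.248 + 0.166 + 0.007 = 0.421
  P(Y=2) = 0.005 + 0.027 + 0.146 = 0.178
  P(Y=3) = 0.021 + 0.025 + 0.010 = 0.056
H(X|Y) = Σ_y P(y)·H(X|Y=y):
  Y=0: P(Y=0) = 0.345, P(X|Y=0) = (28/69, 44/115, 73/345) → H(X|Y=0) = 1.53243
  Y=1: P(Y=1) = 0.421, P(X|Y=1) = (248/421, 166/421, 7/421) → H(X|Y=1) = 1.07742
  Y=2: P(Y=2) = 0.178, P(X|Y=2) = (5/178, 27/178, 73/89) → H(X|Y=2) = 0.79199
  Y=3: P(Y=3) = 0.056, P(X|Y=3) = (3/8, 25/56, 5/28) → H(X|Y=3) = 1.49388
H(X|Y) = 0.345·1.53243 + 0.421·1.07742 + 0.178·0.79199 + 0.056·1.49388 = 1.20691 bits

I(X;Y) = H(X) - H(X|Y) = 1.54845 - 1.20691 = 0.3415 bits

Cross-check via I(X;Y) = H(X) + H(Y) - H(X,Y): computing H(Y) from the column sums and H(X,Y) from the 12 cells in the same way gives H(Y) = 1.73124 bits and H(X,Y) = 2.93816 bits, so
I(X;Y) = 1.54845 + 1.73124 - 2.93816 = 0.3415 bits ✓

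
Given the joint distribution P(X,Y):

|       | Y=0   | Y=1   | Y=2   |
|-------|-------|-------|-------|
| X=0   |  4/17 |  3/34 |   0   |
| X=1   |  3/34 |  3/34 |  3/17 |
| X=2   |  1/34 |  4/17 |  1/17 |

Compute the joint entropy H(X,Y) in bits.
2.7412 bits

H(X,Y) = -Σ_{x,y} P(x,y) log₂ P(x,y). Per-cell terms -P(x,y)·log₂P(x,y):
  X=0: 0.491168, 0.309044, 0.000000
  X=1: 0.309044, 0.309044, 0.441618
  X=2: 0.149631, 0.491168, 0.240439
  (cells with P = 0 contribute 0)
Sum of the 9 terms: H(X,Y) = 2.7412 bits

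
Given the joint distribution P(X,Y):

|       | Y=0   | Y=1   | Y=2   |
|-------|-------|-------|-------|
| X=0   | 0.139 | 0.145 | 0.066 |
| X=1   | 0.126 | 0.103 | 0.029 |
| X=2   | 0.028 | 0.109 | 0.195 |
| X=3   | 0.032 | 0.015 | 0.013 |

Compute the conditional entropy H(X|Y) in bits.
1.6254 bits

H(X|Y) = H(X,Y) - H(Y)

H(X,Y) = -Σ_{x,y} P(x,y) log₂ P(x,y). Per-cell terms -P(x,y)·log₂P(x,y):
  X=0: 0.39571, 0.40395, 0.25881
  X=1: 0.37655, 0.33777, 0.14813
  X=2: 0.14444, 0.34854, 0.45990
  X=3: 0.15891, 0.09088, 0.08145
Sum of the 12 terms: H(X,Y) = 3.2050 bits

Marginal of Y (column sums):
  P(Y=0) = 0.139 + 0.126 + 0.028 + 0.032 = 0.325
  P(Y=1) = 0.145 + 0.103 + 0.109 + 0.015 = 0.372
  P(Y=2) = 0.066 + 0.029 + 0.195 + 0.013 = 0.303
H(Y) = -[0.325·log₂(0.325) + 0.372·log₂(0.372) + 0.303·log₂(0.303)]
  = 0.52698 + 0.53070 + 0.52195 = 1.5796 bits

H(X|Y) = H(X,Y) - H(Y) = 3.2050 - 1.5796 = 1.6254 bits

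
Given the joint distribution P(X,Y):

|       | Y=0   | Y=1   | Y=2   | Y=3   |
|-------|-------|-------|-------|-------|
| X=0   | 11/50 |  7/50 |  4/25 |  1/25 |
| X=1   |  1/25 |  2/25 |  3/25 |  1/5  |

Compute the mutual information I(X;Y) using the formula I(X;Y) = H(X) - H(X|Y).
0.1886 bits

I(X;Y) = H(X) - H(X|Y)

Marginal of X (row sums):
  P(X=0) = 11/50 + 7/50 + 4/25 + 1/25 = 14/25
  P(X=1) = 1/25 + 2/25 + 3/25 + 1/5 = 11/25
H(X) = -[(14/25)·log₂(14/25) + (11/25)·log₂(11/25)]
  = 0.46844 + 0.52115 = 0.9896 bits

Marginal of Y (column sums):
  P(Y=0) = 11/50 + 1/25 = 13/50
  P(Y=1) = 7/50 + 2/25 = 11/50
  P(Y=2) = 4/25 + 3/25 = 7/25
  P(Y=3) = 1/25 + 1/5 = 6/25
H(X|Y) = Σ_y P(y)·H(X|Y=y):
  Y=0: P(Y=0) = 13/50, P(X|Y=0) = (11/13, 2/13) → H(X|Y=0) = 0.61938
  Y=1: P(Y=1) = 11/50, P(X|Y=1) = (7/11, 4/11) → H(X|Y=1) = 0.94566
  Y=2: P(Y=2) = 7/25, P(X|Y=2) = (4/7, 3/7) → H(X|Y=2) = 0.98523
  Y=3: P(Y=3) = 6/25, P(X|Y=3) = (1/6, 5/6) → H(X|Y=3) = 0.65002
H(X|Y) = (13/50)·0.61938 + (11/50)·0.94566 + (7/25)·0.98523 + (6/25)·0.65002 = 0.8010 bits

I(X;Y) = H(X) - H(X|Y) = 0.9896 - 0.8010 = 0.1886 bits

Cross-check via I(X;Y) = H(X) + H(Y) - H(X,Y): computing H(Y) from the column sums and H(X,Y) from the 8 cells in the same way gives H(Y) = 1.9942 bits and H(X,Y) = 2.7952 bits, so
I(X;Y) = 0.9896 + 1.9942 - 2.7952 = 0.1886 bits ✓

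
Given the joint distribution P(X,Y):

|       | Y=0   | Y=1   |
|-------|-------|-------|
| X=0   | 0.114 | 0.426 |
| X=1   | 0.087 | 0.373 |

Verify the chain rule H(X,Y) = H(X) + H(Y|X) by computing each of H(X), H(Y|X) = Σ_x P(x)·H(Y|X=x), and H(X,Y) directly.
H(X) = 0.9954 bits, H(Y|X) = 0.7234 bits, H(X,Y) = 1.7188 bits

Marginal of X (row sums):
  P(X=0) = 0.114 + 0.426 = 0.540
  P(X=1) = 0.087 + 0.373 = 0.460
H(X) = -[0.540·log₂(0.540) + 0.460·log₂(0.460)]
  = 0.48004 + 0.51534 = 0.9954 bits

H(Y|X) = Σ_x P(x)·H(Y|X=x):
  X=0: P(X=0) = 0.540, P(Y|X=0) = (19/90, 71/90) → H(Y|X=0) = 0.74360
  X=1: P(X=1) = 0.460, P(Y|X=1) = (87/460, 373/460) → H(Y|X=1) = 0.69965
H(Y|X) = 0.540·0.74360 + 0.460·0.69965 = 0.7234 bits

H(X,Y) = -Σ_{x,y} P(x,y) log₂ P(x,y). Per-cell terms -P(x,y)·log₂P(x,y):
  X=0: 0.35715, 0.52444
  X=1: 0.30649, 0.53069
Sum of the 4 terms: H(X,Y) = 1.7188 bits

Chain rule check:
  H(X) + H(Y|X) = 0.9954 + 0.7234 = 1.7188 bits
  H(X,Y) = 1.7188 bits
✓ Chain rule verified.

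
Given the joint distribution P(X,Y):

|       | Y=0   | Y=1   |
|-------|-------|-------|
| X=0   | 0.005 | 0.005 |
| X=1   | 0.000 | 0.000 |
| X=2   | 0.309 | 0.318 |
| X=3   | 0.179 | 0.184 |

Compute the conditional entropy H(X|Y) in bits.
1.0194 bits

H(X|Y) = H(X,Y) - H(Y)

H(X,Y) = -Σ_{x,y} P(x,y) log₂ P(x,y). Per-cell terms -P(x,y)·log₂P(x,y):
  X=0: 0.03822, 0.03822
  X=1: 0.00000, 0.00000
  X=2: 0.52355, 0.52562
  X=3: 0.44427, 0.44937
  (cells with P = 0 contribute 0)
Sum of the 8 terms: H(X,Y) = 2.01925 bits

Marginal of Y (column sums):
  P(Y=0) = 0.005 + 0.000 + 0.309 + 0.179 = 0.493
  P(Y=1) = 0.005 + 0.000 + 0.318 + 0.184 = 0.507
H(Y) = -[0.493·log₂(0.493) + 0.507·log₂(0.507)]
  = 0.50303 + 0.49683 = 0.99986 bits

H(X|Y) = H(X,Y) - H(Y) = 2.01925 - 0.99986 = 1.0194 bits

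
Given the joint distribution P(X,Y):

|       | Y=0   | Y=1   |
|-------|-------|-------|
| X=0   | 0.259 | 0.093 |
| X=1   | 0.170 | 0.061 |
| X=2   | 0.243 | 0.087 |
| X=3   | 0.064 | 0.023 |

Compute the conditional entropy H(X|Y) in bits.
1.8529 bits

H(X|Y) = H(X,Y) - H(Y)

H(X,Y) = -Σ_{x,y} P(x,y) log₂ P(x,y). Per-cell terms -P(x,y)·log₂P(x,y):
  X=0: 0.50478, 0.31868
  X=1: 0.43459, 0.24614
  X=2: 0.49596, 0.30649
  X=3: 0.25381, 0.12517
Sum of the 8 terms: H(X,Y) = 2.6856 bits

Marginal of Y (column sums):
  P(Y=0) = 0.259 + 0.170 + 0.243 + 0.064 = 0.736
  P(Y=1) = 0.093 + 0.061 + 0.087 + 0.023 = 0.264
H(Y) = -[0.736·log₂(0.736) + 0.264·log₂(0.264)]
  = 0.32548 + 0.50725 = 0.8327 bits

H(X|Y) = H(X,Y) - H(Y) = 2.6856 - 0.8327 = 1.8529 bits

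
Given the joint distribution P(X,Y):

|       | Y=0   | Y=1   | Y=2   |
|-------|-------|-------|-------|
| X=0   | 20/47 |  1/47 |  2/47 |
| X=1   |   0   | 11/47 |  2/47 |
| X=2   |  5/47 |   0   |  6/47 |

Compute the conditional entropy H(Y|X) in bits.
0.7360 bits

H(Y|X) = H(X,Y) - H(X)

H(X,Y) = -Σ_{x,y} P(x,y) log₂ P(x,y). Per-cell terms -P(x,y)·log₂P(x,y):
  X=0: 0.52453649, 0.11818274, 0.19381229
  X=1: 0.00000000, 0.49035595, 0.19381229
  X=2: 0.34390008, 0.00000000, 0.37910124
  (cells with P = 0 contribute 0)
Sum of the 9 terms: H(X,Y) = 2.2437011 bits

Marginal of X (row sums):
  P(X=0) = 20/47 + 1/47 + 2/47 = 23/47
  P(X=1) = 0 + 11/47 + 2/47 = 13/47
  P(X=2) = 5/47 + 0 + 6/47 = 11/47
H(X) = -[(23/47)·log₂(23/47) + (13/47)·log₂(13/47) + (11/47)·log₂(11/47)]
  = 0.50454508 + 0.51284976 + 0.49035595 = 1.5077508 bits

H(Y|X) = H(X,Y) - H(X) = 2.2437011 - 1.5077508 = 0.7360 bits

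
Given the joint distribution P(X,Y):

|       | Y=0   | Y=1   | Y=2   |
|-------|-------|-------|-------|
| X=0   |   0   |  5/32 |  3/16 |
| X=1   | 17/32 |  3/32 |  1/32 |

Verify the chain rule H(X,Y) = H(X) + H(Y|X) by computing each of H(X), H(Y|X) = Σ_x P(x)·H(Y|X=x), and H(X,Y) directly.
H(X) = 0.9284 bits, H(Y|X) = 0.9041 bits, H(X,Y) = 1.8325 bits

Marginal of X (row sums):
  P(X=0) = 0 + 5/32 + 3/16 = 11/32
  P(X=1) = 17/32 + 3/32 + 1/32 = 21/32
H(X) = -[(11/32)·log₂(11/32) + (21/32)·log₂(21/32)]
  = 0.52957 + 0.39879 = 0.9284 bits

H(Y|X) = Σ_x P(x)·H(Y|X=x):
  X=0: P(X=0) = 11/32, P(Y|X=0) = (0, 5/11, 6/11) → H(Y|X=0) = 0.99403
  X=1: P(X=1) = 21/32, P(Y|X=1) = (17/21, 1/7, 1/21) → H(Y|X=1) = 0.85700
H(Y|X) = (11/32)·0.99403 + (21/32)·0.85700 = 0.9041 bits

H(X,Y) = -Σ_{x,y} P(x,y) log₂ P(x,y). Per-cell terms -P(x,y)·log₂P(x,y):
  X=0: 0.00000, 0.41845, 0.45282
  X=1: 0.48479, 0.32016, 0.15625
  (cells with P = 0 contribute 0)
Sum of the 6 terms: H(X,Y) = 1.8325 bits

Chain rule check:
  H(X) + H(Y|X) = 0.9284 + 0.9041 = 1.8325 bits
  H(X,Y) = 1.8325 bits
✓ Chain rule verified.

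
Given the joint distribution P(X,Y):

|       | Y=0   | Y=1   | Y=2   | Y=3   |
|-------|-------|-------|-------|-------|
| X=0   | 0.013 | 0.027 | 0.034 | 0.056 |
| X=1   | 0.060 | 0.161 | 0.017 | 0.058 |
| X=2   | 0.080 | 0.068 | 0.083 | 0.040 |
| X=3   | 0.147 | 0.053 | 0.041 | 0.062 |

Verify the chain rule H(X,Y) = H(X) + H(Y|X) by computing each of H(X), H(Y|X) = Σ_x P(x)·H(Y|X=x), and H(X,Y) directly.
H(X) = 1.9349 bits, H(Y|X) = 1.7998 bits, H(X,Y) = 3.7347 bits

Marginal of X (row sums):
  P(X=0) = 0.013 + 0.027 + 0.034 + 0.056 = 0.130
  P(X=1) = 0.060 + 0.161 + 0.017 + 0.058 = 0.296
  P(X=2) = 0.080 + 0.068 + 0.083 + 0.040 = 0.271
  P(X=3) = 0.147 + 0.053 + 0.041 + 0.062 = 0.303
H(X) = -[0.130·log₂(0.130) + 0.296·log₂(0.296) + 0.271·log₂(0.271) + 0.303·log₂(0.303)]
  = 0.38264 + 0.51987 + 0.51047 + 0.52195 = 1.9349 bits

H(Y|X) = Σ_x P(x)·H(Y|X=x):
  X=0: P(X=0) = 0.130, P(Y|X=0) = (1/10, 27/130, 17/65, 28/65) → H(Y|X=0) = 1.83257
  X=1: P(X=1) = 0.296, P(Y|X=1) = (15/74, 161/296, 17/296, 29/148) → H(Y|X=1) = 1.64209
  X=2: P(X=2) = 0.271, P(Y|X=2) = (80/271, 68/271, 83/271, 40/271) → H(Y|X=2) = 1.95039
  X=3: P(X=3) = 0.303, P(Y|X=3) = (49/101, 53/303, 41/303, 62/303) → H(Y|X=3) = 1.80505
H(Y|X) = 0.130·1.83257 + 0.296·1.64209 + 0.271·1.95039 + 0.303·1.80505 = 1.7998 bits

H(X,Y) = -Σ_{x,y} P(x,y) log₂ P(x,y). Per-cell terms -P(x,y)·log₂P(x,y):
  X=0: 0.08145, 0.14069, 0.16586, 0.23287
  X=1: 0.24353, 0.42421, 0.09993, 0.23825
  X=2: 0.29151, 0.26373, 0.29803, 0.18575
  X=3: 0.40662, 0.22461, 0.18894, 0.24872
Sum of the 16 terms: H(X,Y) = 3.7347 bits

Chain rule check:
  H(X) + H(Y|X) = 1.9349 + 1.7998 = 3.7347 bits
  H(X,Y) = 3.7347 bits
✓ Chain rule verified.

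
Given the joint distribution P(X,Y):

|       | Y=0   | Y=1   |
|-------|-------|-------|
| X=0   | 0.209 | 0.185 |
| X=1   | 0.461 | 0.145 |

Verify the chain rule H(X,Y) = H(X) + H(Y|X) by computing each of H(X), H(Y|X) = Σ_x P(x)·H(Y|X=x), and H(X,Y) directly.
H(X) = 0.9673 bits, H(Y|X) = 0.8740 bits, H(X,Y) = 1.8413 bits

Marginal of X (row sums):
  P(X=0) = 0.209 + 0.185 = 0.394
  P(X=1) = 0.461 + 0.145 = 0.606
H(X) = -[0.394·log₂(0.394) + 0.606·log₂(0.606)]
  = 0.52943 + 0.43790 = 0.9673 bits

H(Y|X) = Σ_x P(x)·H(Y|X=x):
  X=0: P(X=0) = 0.394, P(Y|X=0) = (209/394, 185/394) → H(Y|X=0) = 0.99732
  X=1: P(X=1) = 0.606, P(Y|X=1) = (461/606, 145/606) → H(Y|X=1) = 0.79383
H(Y|X) = 0.394·0.99732 + 0.606·0.79383 = 0.8740 bits

H(X,Y) = -Σ_{x,y} P(x,y) log₂ P(x,y). Per-cell terms -P(x,y)·log₂P(x,y):
  X=0: 0.47201, 0.45036
  X=1: 0.51501, 0.40395
Sum of the 4 terms: H(X,Y) = 1.8413 bits

Chain rule check:
  H(X) + H(Y|X) = 0.9673 + 0.8740 = 1.8413 bits
  H(X,Y) = 1.8413 bits
✓ Chain rule verified.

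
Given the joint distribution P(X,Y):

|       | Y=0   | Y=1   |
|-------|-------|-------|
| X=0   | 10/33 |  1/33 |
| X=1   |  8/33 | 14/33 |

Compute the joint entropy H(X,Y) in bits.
1.6952 bits

H(X,Y) = -Σ_{x,y} P(x,y) log₂ P(x,y). Per-cell terms -P(x,y)·log₂P(x,y):
  X=0: 0.52196, 0.15286
  X=1: 0.49561, 0.52480
Sum of the 4 terms: H(X,Y) = 1.6952 bits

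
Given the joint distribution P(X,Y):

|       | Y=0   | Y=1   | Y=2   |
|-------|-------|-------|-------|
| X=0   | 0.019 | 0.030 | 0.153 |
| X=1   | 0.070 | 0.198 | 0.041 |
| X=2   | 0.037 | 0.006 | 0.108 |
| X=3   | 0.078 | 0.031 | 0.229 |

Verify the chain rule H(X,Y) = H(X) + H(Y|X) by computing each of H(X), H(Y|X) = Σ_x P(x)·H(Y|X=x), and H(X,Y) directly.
H(X) = 1.9304 bits, H(Y|X) = 1.1609 bits, H(X,Y) = 3.0914 bits

Marginal of X (row sums):
  P(X=0) = 0.019 + 0.030 + 0.153 = 0.202
  P(X=1) = 0.070 + 0.198 + 0.041 = 0.309
  P(X=2) = 0.037 + 0.006 + 0.108 = 0.151
  P(X=3) = 0.078 + 0.031 + 0.229 = 0.338
H(X) = -[0.202·log₂(0.202) + 0.309·log₂(0.309) + 0.151·log₂(0.151) + 0.338·log₂(0.338)]
  = 0.466130 + 0.523545 + 0.411834 + 0.528938 = 1.9304 bits

H(Y|X) = Σ_x P(x)·H(Y|X=x):
  X=0: P(X=0) = 0.202, P(Y|X=0) = (19/202, 15/101, 153/202) → H(Y|X=0) = 1.032975
  X=1: P(X=1) = 0.309, P(Y|X=1) = (70/309, 66/103, 41/309) → H(Y|X=1) = 1.283366
  X=2: P(X=2) = 0.151, P(Y|X=2) = (37/151, 6/151, 108/151) → H(Y|X=2) = 1.027892
  X=3: P(X=3) = 0.338, P(Y|X=3) = (3/13, 31/338, 229/338) → H(Y|X=3) = 1.184847
H(Y|X) = 0.202·1.032975 + 0.309·1.283366 + 0.151·1.027892 + 0.338·1.184847 = 1.1609 bits

H(X,Y) = -Σ_{x,y} P(x,y) log₂ P(x,y). Per-cell terms -P(x,y)·log₂P(x,y):
  X=0: 0.108639, 0.151767, 0.414385
  X=1: 0.268555, 0.462613, 0.188938
  X=2: 0.175984, 0.044285, 0.346777
  X=3: 0.287070, 0.155359, 0.486987
Sum of the 12 terms: H(X,Y) = 3.0914 bits

Chain rule check:
  H(X) + H(Y|X) = 1.9304 + 1.1609 = 3.0913 bits
  H(X,Y) = 3.0914 bits
✓ Chain rule verified (Δ = 0.0001 is 4-dp rounding noise: each of the three values was rounded independently).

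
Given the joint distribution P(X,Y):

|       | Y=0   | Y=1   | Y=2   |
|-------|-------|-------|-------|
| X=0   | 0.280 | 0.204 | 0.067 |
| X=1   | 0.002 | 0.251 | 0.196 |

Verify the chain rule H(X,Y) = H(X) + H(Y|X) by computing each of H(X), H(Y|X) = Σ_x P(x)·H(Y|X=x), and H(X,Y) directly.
H(X) = 0.9925 bits, H(Y|X) = 1.2302 bits, H(X,Y) = 2.2226 bits

Marginal of X (row sums):
  P(X=0) = 0.280 + 0.204 + 0.067 = 0.551
  P(X=1) = 0.002 + 0.251 + 0.196 = 0.449
H(X) = -[0.551·log₂(0.551) + 0.449·log₂(0.449)]
  = 0.47379 + 0.51869 = 0.9925 bits

H(Y|X) = Σ_x P(x)·H(Y|X=x):
  X=0: P(X=0) = 0.551, P(Y|X=0) = (280/551, 204/551, 67/551) → H(Y|X=0) = 1.39665
  X=1: P(X=1) = 0.449, P(Y|X=1) = (2/449, 251/449, 196/449) → H(Y|X=1) = 1.02585
H(Y|X) = 0.551·1.39665 + 0.449·1.02585 = 1.2302 bits

H(X,Y) = -Σ_{x,y} P(x,y) log₂ P(x,y). Per-cell terms -P(x,y)·log₂P(x,y):
  X=0: 0.51422, 0.46785, 0.26128
  X=1: 0.01793, 0.50055, 0.46081
Sum of the 6 terms: H(X,Y) = 2.2226 bits

Chain rule check:
  H(X) + H(Y|X) = 0.9925 + 1.2302 = 2.2227 bits
  H(X,Y) = 2.2226 bits
✓ Chain rule verified (Δ = 0.0001 is 4-dp rounding noise: each of the three values was rounded independently).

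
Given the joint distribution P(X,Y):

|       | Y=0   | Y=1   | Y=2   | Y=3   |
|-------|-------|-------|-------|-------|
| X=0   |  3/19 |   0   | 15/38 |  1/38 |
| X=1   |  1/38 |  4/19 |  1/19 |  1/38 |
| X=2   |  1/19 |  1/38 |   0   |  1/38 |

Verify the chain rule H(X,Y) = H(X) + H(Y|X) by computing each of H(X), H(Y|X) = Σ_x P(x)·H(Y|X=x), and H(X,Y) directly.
H(X) = 1.3235 bits, H(Y|X) = 1.2372 bits, H(X,Y) = 2.5607 bits

Marginal of X (row sums):
  P(X=0) = 3/19 + 0 + 15/38 + 1/38 = 11/19
  P(X=1) = 1/38 + 4/19 + 1/19 + 1/38 = 6/19
  P(X=2) = 1/19 + 1/38 + 0 + 1/38 = 2/19
H(X) = -[(11/19)·log₂(11/19) + (6/19)·log₂(6/19) + (2/19)·log₂(2/19)]
  = 0.45650 + 0.52515 + 0.34189 = 1.3235 bits

H(Y|X) = Σ_x P(x)·H(Y|X=x):
  X=0: P(X=0) = 11/19, P(Y|X=0) = (3/11, 0, 15/22, 1/22) → H(Y|X=0) = 1.09065
  X=1: P(X=1) = 6/19, P(Y|X=1) = (1/12, 2/3, 1/6, 1/12) → H(Y|X=1) = 1.41830
  X=2: P(X=2) = 2/19, P(Y|X=2) = (1/2, 1/4, 0, 1/4) → H(Y|X=2) = 1.50000
H(Y|X) = (11/19)·1.09065 + (6/19)·1.41830 + (2/19)·1.50000 = 1.2372 bits

H(X,Y) = -Σ_{x,y} P(x,y) log₂ P(x,y). Per-cell terms -P(x,y)·log₂P(x,y):
  X=0: 0.42047, 0.00000, 0.52936, 0.13810
  X=1: 0.13810, 0.47325, 0.22358, 0.13810
  X=2: 0.22358, 0.13810, 0.00000, 0.13810
  (cells with P = 0 contribute 0)
Sum of the 12 terms: H(X,Y) = 2.5607 bits

Chain rule check:
  H(X) + H(Y|X) = 1.3235 + 1.2372 = 2.5607 bits
  H(X,Y) = 2.5607 bits
✓ Chain rule verified.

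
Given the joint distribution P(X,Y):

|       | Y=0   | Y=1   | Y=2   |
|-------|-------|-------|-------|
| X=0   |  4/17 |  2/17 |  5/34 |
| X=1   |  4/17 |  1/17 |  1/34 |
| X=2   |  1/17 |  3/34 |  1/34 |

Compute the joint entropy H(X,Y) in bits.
2.8414 bits

H(X,Y) = -Σ_{x,y} P(x,y) log₂ P(x,y). Per-cell terms -P(x,y)·log₂P(x,y):
  X=0: 0.491168, 0.363231, 0.406696
  X=1: 0.491168, 0.240439, 0.149631
  X=2: 0.240439, 0.309044, 0.149631
Sum of the 9 terms: H(X,Y) = 2.8414 bits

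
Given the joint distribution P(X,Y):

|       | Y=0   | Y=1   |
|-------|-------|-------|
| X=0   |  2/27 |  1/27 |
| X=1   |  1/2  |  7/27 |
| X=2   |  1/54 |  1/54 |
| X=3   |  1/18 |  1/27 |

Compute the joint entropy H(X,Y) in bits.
2.0801 bits

H(X,Y) = -Σ_{x,y} P(x,y) log₂ P(x,y). Per-cell terms -P(x,y)·log₂P(x,y):
  X=0: 0.2781, 0.1761
  X=1: 0.5000, 0.5049
  X=2: 0.1066, 0.1066
  X=3: 0.2317, 0.1761
Sum of the 8 terms: H(X,Y) = 2.0801 bits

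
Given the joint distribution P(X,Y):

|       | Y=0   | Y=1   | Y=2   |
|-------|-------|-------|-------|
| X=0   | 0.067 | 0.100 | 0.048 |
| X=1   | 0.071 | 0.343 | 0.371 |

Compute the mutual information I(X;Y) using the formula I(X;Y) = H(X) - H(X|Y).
0.0565 bits

I(X;Y) = H(X) - H(X|Y)

Marginal of X (row sums):
  P(X=0) = 0.067 + 0.100 + 0.048 = 0.215
  P(X=1) = 0.071 + 0.343 + 0.371 = 0.785
H(X) = -[0.215·log₂(0.215) + 0.785·log₂(0.785)]
  = 0.4768 + 0.2741 = 0.7509 bits

Marginal of Y (column sums):
  P(Y=0) = 0.067 + 0.071 = 0.138
  P(Y=1) = 0.100 + 0.343 = 0.443
  P(Y=2) = 0.048 + 0.371 = 0.419
H(X|Y) = Σ_y P(y)·H(X|Y=y):
  Y=0: P(Y=0) = 0.138, P(X|Y=0) = (67/138, 71/138) → H(X|Y=0) = 0.9994
  Y=1: P(Y=1) = 0.443, P(X|Y=1) = (100/443, 343/443) → H(X|Y=1) = 0.7705
  Y=2: P(Y=2) = 0.419, P(X|Y=2) = (48/419, 371/419) → H(X|Y=2) = 0.5135
H(X|Y) = 0.138·0.9994 + 0.443·0.7705 + 0.419·0.5135 = 0.6944 bits

I(X;Y) = H(X) - H(X|Y) = 0.7509 - 0.6944 = 0.0565 bits

Cross-check via I(X;Y) = H(X) + H(Y) - H(X,Y): computing H(Y) from the column sums and H(X,Y) from the 6 cells in the same way gives H(Y) = 1.4405 bits and H(X,Y) = 2.1349 bits, so
I(X;Y) = 0.7509 + 1.4405 - 2.1349 = 0.0565 bits ✓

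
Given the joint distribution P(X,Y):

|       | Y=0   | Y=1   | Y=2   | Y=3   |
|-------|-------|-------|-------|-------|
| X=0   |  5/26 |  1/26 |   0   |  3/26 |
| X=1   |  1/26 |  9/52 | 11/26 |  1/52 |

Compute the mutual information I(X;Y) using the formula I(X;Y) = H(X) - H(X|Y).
0.5562 bits

I(X;Y) = H(X) - H(X|Y)

Marginal of X (row sums):
  P(X=0) = 5/26 + 1/26 + 0 + 3/26 = 9/26
  P(X=1) = 1/26 + 9/52 + 11/26 + 1/52 = 17/26
H(X) = -[(9/26)·log₂(9/26) + (17/26)·log₂(17/26)]
  = 0.52979 + 0.40079 = 0.9306 bits

Marginal of Y (column sums):
  P(Y=0) = 5/26 + 1/26 = 3/13
  P(Y=1) = 1/26 + 9/52 = 11/52
  P(Y=2) = 0 + 11/26 = 11/26
  P(Y=3) = 3/26 + 1/52 = 7/52
H(X|Y) = Σ_y P(y)·H(X|Y=y):
  Y=0: P(Y=0) = 3/13, P(X|Y=0) = (5/6, 1/6) → H(X|Y=0) = 0.65002
  Y=1: P(Y=1) = 11/52, P(X|Y=1) = (2/11, 9/11) → H(X|Y=1) = 0.68404
  Y=2: P(Y=2) = 11/26, P(X|Y=2) = (0, 1) → H(X|Y=2) = 0.00000
  Y=3: P(Y=3) = 7/52, P(X|Y=3) = (6/7, 1/7) → H(X|Y=3) = 0.59167
H(X|Y) = (3/13)·0.65002 + (11/52)·0.68404 + (11/26)·0.00000 + (7/52)·0.59167 = 0.3744 bits

I(X;Y) = H(X) - H(X|Y) = 0.9306 - 0.3744 = 0.5562 bits

Cross-check via I(X;Y) = H(X) + H(Y) - H(X,Y): computing H(Y) from the column sums and H(X,Y) from the 8 cells in the same way gives H(Y) = 1.8767 bits and H(X,Y) = 2.2511 bits, so
I(X;Y) = 0.9306 + 1.8767 - 2.2511 = 0.5562 bits ✓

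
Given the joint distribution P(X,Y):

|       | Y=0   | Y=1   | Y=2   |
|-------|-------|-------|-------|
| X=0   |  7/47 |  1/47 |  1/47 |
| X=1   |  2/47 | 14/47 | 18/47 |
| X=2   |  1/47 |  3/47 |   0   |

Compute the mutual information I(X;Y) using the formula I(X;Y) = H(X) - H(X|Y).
0.3690 bits

I(X;Y) = H(X) - H(X|Y)

Marginal of X (row sums):
  P(X=0) = 7/47 + 1/47 + 1/47 = 9/47
  P(X=1) = 2/47 + 14/47 + 18/47 = 34/47
  P(X=2) = 1/47 + 3/47 + 0 = 4/47
H(X) = -[(9/47)·log₂(9/47) + (34/47)·log₂(34/47) + (4/47)·log₂(4/47)]
  = 0.45664 + 0.33792 + 0.30252 = 1.0971 bits

Marginal of Y (column sums):
  P(Y=0) = 7/47 + 2/47 + 1/47 = 10/47
  P(Y=1) = 1/47 + 14/47 + 3/47 = 18/47
  P(Y=2) = 1/47 + 18/47 + 0 = 19/47
H(X|Y) = Σ_y P(y)·H(X|Y=y):
  Y=0: P(Y=0) = 10/47, P(X|Y=0) = (7/10, 1/5, 1/10) → H(X|Y=0) = 1.15678
  Y=1: P(Y=1) = 18/47, P(X|Y=1) = (1/18, 7/9, 1/6) → H(X|Y=1) = 0.94449
  Y=2: P(Y=2) = 19/47, P(X|Y=2) = (1/19, 18/19, 0) → H(X|Y=2) = 0.29747
H(X|Y) = (10/47)·1.15678 + (18/47)·0.94449 + (19/47)·0.29747 = 0.7281 bits

I(X;Y) = H(X) - H(X|Y) = 1.0971 - 0.7281 = 0.3690 bits

Cross-check via I(X;Y) = H(X) + H(Y) - H(X,Y): computing H(Y) from the column sums and H(X,Y) from the 9 cells in the same way gives H(Y) = 1.5336 bits and H(X,Y) = 2.2617 bits, so
I(X;Y) = 1.0971 + 1.5336 - 2.2617 = 0.3690 bits ✓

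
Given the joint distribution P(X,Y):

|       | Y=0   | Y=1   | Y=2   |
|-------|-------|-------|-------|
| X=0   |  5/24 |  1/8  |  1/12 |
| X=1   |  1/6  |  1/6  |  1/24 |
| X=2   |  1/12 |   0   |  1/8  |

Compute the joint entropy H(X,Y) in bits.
2.8717 bits

H(X,Y) = -Σ_{x,y} P(x,y) log₂ P(x,y). Per-cell terms -P(x,y)·log₂P(x,y):
  X=0: 0.47147, 0.37500, 0.29875
  X=1: 0.43083, 0.43083, 0.19104
  X=2: 0.29875, 0.00000, 0.37500
  (cells with P = 0 contribute 0)
Sum of the 9 terms: H(X,Y) = 2.8717 bits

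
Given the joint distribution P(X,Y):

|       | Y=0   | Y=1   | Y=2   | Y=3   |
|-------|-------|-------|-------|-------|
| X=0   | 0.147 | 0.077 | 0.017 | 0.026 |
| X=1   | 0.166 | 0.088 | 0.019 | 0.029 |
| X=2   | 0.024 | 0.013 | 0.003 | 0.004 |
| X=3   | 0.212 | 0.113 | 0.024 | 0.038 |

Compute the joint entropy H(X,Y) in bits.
3.3296 bits

H(X,Y) = -Σ_{x,y} P(x,y) log₂ P(x,y). Per-cell terms -P(x,y)·log₂P(x,y):
  X=0: 0.406618, 0.284823, 0.099931, 0.136899
  X=1: 0.430064, 0.308559, 0.108639, 0.148126
  X=2: 0.129140, 0.081449, 0.025142, 0.031863
  X=3: 0.474427, 0.355453, 0.129140, 0.179279
Sum of the 16 terms: H(X,Y) = 3.3296 bits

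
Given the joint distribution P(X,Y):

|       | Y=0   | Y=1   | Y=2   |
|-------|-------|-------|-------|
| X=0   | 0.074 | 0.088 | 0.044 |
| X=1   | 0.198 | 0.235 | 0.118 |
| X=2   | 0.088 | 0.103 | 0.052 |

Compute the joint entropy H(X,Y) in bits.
2.9703 bits

H(X,Y) = -Σ_{x,y} P(x,y) log₂ P(x,y). Per-cell terms -P(x,y)·log₂P(x,y):
  X=0: 0.27797, 0.30856, 0.19828
  X=1: 0.46261, 0.49098, 0.36381
  X=2: 0.30856, 0.33777, 0.22180
Sum of the 9 terms: H(X,Y) = 2.9703 bits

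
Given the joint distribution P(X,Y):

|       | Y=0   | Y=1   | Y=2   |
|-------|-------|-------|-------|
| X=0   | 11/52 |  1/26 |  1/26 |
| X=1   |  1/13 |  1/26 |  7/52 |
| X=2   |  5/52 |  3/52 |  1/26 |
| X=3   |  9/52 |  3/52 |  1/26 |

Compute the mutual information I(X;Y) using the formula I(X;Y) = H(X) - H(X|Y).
0.1219 bits

I(X;Y) = H(X) - H(X|Y)

Marginal of X (row sums):
  P(X=0) = 11/52 + 1/26 + 1/26 = 15/52
  P(X=1) = 1/13 + 1/26 + 7/52 = 1/4
  P(X=2) = 5/52 + 3/52 + 1/26 = 5/26
  P(X=3) = 9/52 + 3/52 + 1/26 = 7/26
H(X) = -[(15/52)·log₂(15/52) + (1/4)·log₂(1/4) + (5/26)·log₂(5/26) + (7/26)·log₂(7/26)]
  = 0.517370 + 0.500000 + 0.457406 + 0.509677 = 1.98445 bits

Marginal of Y (column sums):
  P(Y=0) = 11/52 + 1/13 + 5/52 + 9/52 = 29/52
  P(Y=1) = 1/26 + 1/26 + 3/52 + 3/52 = 5/26
  P(Y=2) = 1/26 + 7/52 + 1/26 + 1/26 = 1/4
H(X|Y) = Σ_y P(y)·H(X|Y=y):
  Y=0: P(Y=0) = 29/52, P(X|Y=0) = (11/29, 4/29, 5/29, 9/29) → H(X|Y=0) = 1.885818
  Y=1: P(Y=1) = 5/26, P(X|Y=1) = (1/5, 1/5, 3/10, 3/10) → H(X|Y=1) = 1.970951
  Y=2: P(Y=2) = 1/4, P(X|Y=2) = (2/13, 7/13, 2/13, 2/13) → H(X|Y=2) = 1.727249
H(X|Y) = (29/52)·1.885818 + (5/26)·1.970951 + (1/4)·1.727249 = 1.86255 bits

I(X;Y) = H(X) - H(X|Y) = 1.98445 - 1.86255 = 0.1219 bits

Cross-check via I(X;Y) = H(X) + H(Y) - H(X,Y): computing H(Y) from the column sums and H(X,Y) from the 12 cells in the same way gives H(Y) = 1.42724 bits and H(X,Y) = 3.28979 bits, so
I(X;Y) = 1.98445 + 1.42724 - 3.28979 = 0.1219 bits ✓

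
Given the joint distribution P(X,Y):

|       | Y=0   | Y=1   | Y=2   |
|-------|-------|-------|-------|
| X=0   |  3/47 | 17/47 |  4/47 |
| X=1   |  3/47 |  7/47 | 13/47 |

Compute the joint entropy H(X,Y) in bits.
2.2620 bits

H(X,Y) = -Σ_{x,y} P(x,y) log₂ P(x,y). Per-cell terms -P(x,y)·log₂P(x,y):
  X=0: 0.2534, 0.5307, 0.3025
  X=1: 0.2534, 0.4092, 0.5128
Sum of the 6 terms: H(X,Y) = 2.2620 bits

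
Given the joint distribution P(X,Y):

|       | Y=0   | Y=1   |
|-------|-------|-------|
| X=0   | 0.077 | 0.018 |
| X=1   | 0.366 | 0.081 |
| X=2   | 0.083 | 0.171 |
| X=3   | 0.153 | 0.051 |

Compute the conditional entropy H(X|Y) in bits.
1.6752 bits

H(X|Y) = H(X,Y) - H(Y)

H(X,Y) = -Σ_{x,y} P(x,y) log₂ P(x,y). Per-cell terms -P(x,y)·log₂P(x,y):
  X=0: 0.284823, 0.104325
  X=1: 0.530731, 0.293701
  X=2: 0.298032, 0.435696
  X=3: 0.414385, 0.218961
Sum of the 8 terms: H(X,Y) = 2.58065 bits

Marginal of Y (column sums):
  P(Y=0) = 0.077 + 0.366 + 0.083 + 0.153 = 0.679
  P(Y=1) = 0.018 + 0.081 + 0.171 + 0.051 = 0.321
H(Y) = -[0.679·log₂(0.679) + 0.321·log₂(0.321)]
  = 0.379233 + 0.526233 = 0.90547 bits

H(X|Y) = H(X,Y) - H(Y) = 2.58065 - 0.90547 = 1.6752 bits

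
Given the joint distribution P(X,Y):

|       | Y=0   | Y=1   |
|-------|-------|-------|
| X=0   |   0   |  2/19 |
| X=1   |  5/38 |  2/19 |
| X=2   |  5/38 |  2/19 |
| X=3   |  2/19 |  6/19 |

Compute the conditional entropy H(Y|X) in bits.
0.8110 bits

H(Y|X) = H(X,Y) - H(X)

H(X,Y) = -Σ_{x,y} P(x,y) log₂ P(x,y). Per-cell terms -P(x,y)·log₂P(x,y):
  X=0: 0.0000000, 0.3418871
  X=1: 0.3849999, 0.3418871
  X=2: 0.3849999, 0.3418871
  X=3: 0.3418871, 0.5251468
  (cells with P = 0 contribute 0)
Sum of the 8 terms: H(X,Y) = 2.662695 bits

Marginal of X (row sums):
  P(X=0) = 0 + 2/19 = 2/19
  P(X=1) = 5/38 + 2/19 = 9/38
  P(X=2) = 5/38 + 2/19 = 9/38
  P(X=3) = 2/19 + 6/19 = 8/19
H(X) = -[(2/19)·log₂(2/19) + (9/38)·log₂(9/38) + (9/38)·log₂(9/38) + (8/19)·log₂(8/19)]
  = 0.3418871 + 0.4921585 + 0.4921585 + 0.5254432 = 1.851647 bits

H(Y|X) = H(X,Y) - H(X) = 2.662695 - 1.851647 = 0.8110 bits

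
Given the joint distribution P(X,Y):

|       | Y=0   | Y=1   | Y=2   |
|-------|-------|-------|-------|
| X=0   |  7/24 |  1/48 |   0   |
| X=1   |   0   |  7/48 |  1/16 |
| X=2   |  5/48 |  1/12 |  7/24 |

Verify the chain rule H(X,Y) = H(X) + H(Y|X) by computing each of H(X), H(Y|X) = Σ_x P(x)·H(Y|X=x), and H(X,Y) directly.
H(X) = 1.5045 bits, H(Y|X) = 0.9426 bits, H(X,Y) = 2.4470 bits

Marginal of X (row sums):
  P(X=0) = 7/24 + 1/48 + 0 = 5/16
  P(X=1) = 0 + 7/48 + 1/16 = 5/24
  P(X=2) = 5/48 + 1/12 + 7/24 = 23/48
H(X) = -[(5/16)·log₂(5/16) + (5/24)·log₂(5/24) + (23/48)·log₂(23/48)]
  = 0.52440 + 0.47147 + 0.50859 = 1.5045 bits

H(Y|X) = Σ_x P(x)·H(Y|X=x):
  X=0: P(X=0) = 5/16, P(Y|X=0) = (14/15, 1/15, 0) → H(Y|X=0) = 0.35336
  X=1: P(X=1) = 5/24, P(Y|X=1) = (0, 7/10, 3/10) → H(Y|X=1) = 0.88129
  X=2: P(X=2) = 23/48, P(Y|X=2) = (5/23, 4/23, 14/23) → H(Y|X=2) = 1.35345
H(Y|X) = (5/16)·0.35336 + (5/24)·0.88129 + (23/48)·1.35345 = 0.9426 bits

H(X,Y) = -Σ_{x,y} P(x,y) log₂ P(x,y). Per-cell terms -P(x,y)·log₂P(x,y):
  X=0: 0.51847, 0.11635, 0.00000
  X=1: 0.00000, 0.40507, 0.25000
  X=2: 0.33990, 0.29875, 0.51847
  (cells with P = 0 contribute 0)
Sum of the 9 terms: H(X,Y) = 2.4470 bits

Chain rule check:
  H(X) + H(Y|X) = 1.5045 + 0.9426 = 2.4471 bits
  H(X,Y) = 2.4470 bits
✓ Chain rule verified (Δ = 0.0001 is 4-dp rounding noise: each of the three values was rounded independently).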